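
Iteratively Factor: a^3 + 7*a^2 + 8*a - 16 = (a + 4)*(a^2 + 3*a - 4) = (a + 4)^2*(a - 1)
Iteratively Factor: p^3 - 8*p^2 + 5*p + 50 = (p - 5)*(p^2 - 3*p - 10) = (p - 5)*(p + 2)*(p - 5)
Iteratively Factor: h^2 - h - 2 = (h + 1)*(h - 2)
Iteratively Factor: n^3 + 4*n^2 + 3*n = (n + 1)*(n^2 + 3*n) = (n + 1)*(n + 3)*(n)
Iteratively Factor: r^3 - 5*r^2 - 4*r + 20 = (r - 2)*(r^2 - 3*r - 10) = (r - 5)*(r - 2)*(r + 2)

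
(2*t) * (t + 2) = 2*t^2 + 4*t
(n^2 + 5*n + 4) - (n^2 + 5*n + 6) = -2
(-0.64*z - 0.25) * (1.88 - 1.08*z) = 0.6912*z^2 - 0.9332*z - 0.47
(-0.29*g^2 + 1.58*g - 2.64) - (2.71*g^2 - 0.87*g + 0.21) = -3.0*g^2 + 2.45*g - 2.85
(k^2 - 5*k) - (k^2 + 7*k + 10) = -12*k - 10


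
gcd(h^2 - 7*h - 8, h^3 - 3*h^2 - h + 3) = h + 1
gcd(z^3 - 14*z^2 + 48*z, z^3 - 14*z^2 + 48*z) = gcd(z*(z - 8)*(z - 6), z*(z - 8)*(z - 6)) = z^3 - 14*z^2 + 48*z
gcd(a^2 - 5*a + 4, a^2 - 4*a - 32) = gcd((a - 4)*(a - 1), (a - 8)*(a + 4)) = 1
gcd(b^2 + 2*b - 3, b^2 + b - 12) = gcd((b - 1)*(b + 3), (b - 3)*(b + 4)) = 1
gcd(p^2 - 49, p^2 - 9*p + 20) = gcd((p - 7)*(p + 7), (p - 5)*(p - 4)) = 1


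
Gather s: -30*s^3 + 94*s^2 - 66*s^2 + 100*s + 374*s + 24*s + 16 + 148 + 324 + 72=-30*s^3 + 28*s^2 + 498*s + 560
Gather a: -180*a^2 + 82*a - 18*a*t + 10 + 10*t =-180*a^2 + a*(82 - 18*t) + 10*t + 10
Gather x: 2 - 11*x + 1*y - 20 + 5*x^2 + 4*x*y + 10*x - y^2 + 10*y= 5*x^2 + x*(4*y - 1) - y^2 + 11*y - 18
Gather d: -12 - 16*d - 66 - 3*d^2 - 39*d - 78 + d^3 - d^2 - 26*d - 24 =d^3 - 4*d^2 - 81*d - 180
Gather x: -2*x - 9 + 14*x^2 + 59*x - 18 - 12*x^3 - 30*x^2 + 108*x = -12*x^3 - 16*x^2 + 165*x - 27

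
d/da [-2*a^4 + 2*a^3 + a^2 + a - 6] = -8*a^3 + 6*a^2 + 2*a + 1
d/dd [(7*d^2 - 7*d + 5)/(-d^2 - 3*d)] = (-28*d^2 + 10*d + 15)/(d^2*(d^2 + 6*d + 9))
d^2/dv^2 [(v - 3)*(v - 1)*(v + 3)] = 6*v - 2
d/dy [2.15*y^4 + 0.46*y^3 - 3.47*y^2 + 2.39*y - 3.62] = 8.6*y^3 + 1.38*y^2 - 6.94*y + 2.39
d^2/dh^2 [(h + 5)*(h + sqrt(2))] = 2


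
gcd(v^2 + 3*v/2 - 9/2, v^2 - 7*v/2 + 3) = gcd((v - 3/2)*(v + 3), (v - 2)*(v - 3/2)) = v - 3/2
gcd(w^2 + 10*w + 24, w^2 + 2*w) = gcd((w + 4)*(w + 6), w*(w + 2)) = 1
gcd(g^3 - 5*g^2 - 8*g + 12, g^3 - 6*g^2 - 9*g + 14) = g^2 + g - 2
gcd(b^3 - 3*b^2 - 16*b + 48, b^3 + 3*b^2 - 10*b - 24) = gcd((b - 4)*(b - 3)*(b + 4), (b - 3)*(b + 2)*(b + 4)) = b^2 + b - 12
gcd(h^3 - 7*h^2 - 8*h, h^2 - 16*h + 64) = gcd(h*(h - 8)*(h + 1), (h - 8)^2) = h - 8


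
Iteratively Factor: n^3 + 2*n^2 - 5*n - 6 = (n + 1)*(n^2 + n - 6) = (n + 1)*(n + 3)*(n - 2)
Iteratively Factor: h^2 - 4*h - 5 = (h + 1)*(h - 5)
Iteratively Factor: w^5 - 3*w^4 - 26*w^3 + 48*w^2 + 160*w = (w)*(w^4 - 3*w^3 - 26*w^2 + 48*w + 160) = w*(w + 4)*(w^3 - 7*w^2 + 2*w + 40) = w*(w - 5)*(w + 4)*(w^2 - 2*w - 8) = w*(w - 5)*(w - 4)*(w + 4)*(w + 2)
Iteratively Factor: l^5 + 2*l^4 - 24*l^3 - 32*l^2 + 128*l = (l)*(l^4 + 2*l^3 - 24*l^2 - 32*l + 128) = l*(l + 4)*(l^3 - 2*l^2 - 16*l + 32) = l*(l + 4)^2*(l^2 - 6*l + 8) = l*(l - 2)*(l + 4)^2*(l - 4)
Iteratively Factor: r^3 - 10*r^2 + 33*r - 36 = (r - 3)*(r^2 - 7*r + 12) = (r - 3)^2*(r - 4)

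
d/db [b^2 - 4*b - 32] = 2*b - 4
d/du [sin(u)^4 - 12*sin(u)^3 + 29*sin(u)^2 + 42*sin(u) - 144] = 2*(2*sin(u)^3 - 18*sin(u)^2 + 29*sin(u) + 21)*cos(u)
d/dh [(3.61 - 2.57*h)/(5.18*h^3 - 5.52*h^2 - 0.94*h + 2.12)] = (26.6252*h^3 - 70.2858*h^2 + 39.8544*h - 2.055)/(26.8324*h^6 - 57.1872*h^5 + 20.732*h^4 + 32.3408*h^3 - 22.5212*h^2 - 3.9856*h + 4.4944)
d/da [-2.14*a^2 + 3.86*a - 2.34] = 3.86 - 4.28*a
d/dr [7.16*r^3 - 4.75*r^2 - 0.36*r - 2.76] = 21.48*r^2 - 9.5*r - 0.36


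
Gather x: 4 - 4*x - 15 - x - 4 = -5*x - 15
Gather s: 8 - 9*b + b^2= b^2 - 9*b + 8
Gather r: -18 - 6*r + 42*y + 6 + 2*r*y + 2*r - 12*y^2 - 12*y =r*(2*y - 4) - 12*y^2 + 30*y - 12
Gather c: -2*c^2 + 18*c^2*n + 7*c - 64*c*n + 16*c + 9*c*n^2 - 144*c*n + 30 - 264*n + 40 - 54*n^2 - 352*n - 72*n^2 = c^2*(18*n - 2) + c*(9*n^2 - 208*n + 23) - 126*n^2 - 616*n + 70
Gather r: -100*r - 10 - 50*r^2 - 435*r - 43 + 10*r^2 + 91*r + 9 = -40*r^2 - 444*r - 44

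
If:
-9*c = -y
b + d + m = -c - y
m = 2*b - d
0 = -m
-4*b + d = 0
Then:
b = 0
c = 0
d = 0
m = 0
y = 0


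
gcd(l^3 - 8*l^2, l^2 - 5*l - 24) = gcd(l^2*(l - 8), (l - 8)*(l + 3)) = l - 8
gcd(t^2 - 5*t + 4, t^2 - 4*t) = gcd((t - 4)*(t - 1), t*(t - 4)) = t - 4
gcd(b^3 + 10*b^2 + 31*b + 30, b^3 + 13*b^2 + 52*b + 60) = b^2 + 7*b + 10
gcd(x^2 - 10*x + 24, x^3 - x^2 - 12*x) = x - 4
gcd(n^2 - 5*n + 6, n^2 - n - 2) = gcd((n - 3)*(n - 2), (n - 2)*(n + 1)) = n - 2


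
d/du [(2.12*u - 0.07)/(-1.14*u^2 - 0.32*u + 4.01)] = (2.4168*u^2 - 0.1596*u + 8.4788)/(1.2996*u^4 + 0.7296*u^3 - 9.0404*u^2 - 2.5664*u + 16.0801)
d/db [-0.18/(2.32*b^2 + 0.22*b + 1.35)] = (0.8352*b + 0.0396)/(2.32*b^2 + 0.22*b + 1.35)^2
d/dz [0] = 0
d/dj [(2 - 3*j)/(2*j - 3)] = 5/(2*j - 3)^2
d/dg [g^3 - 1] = 3*g^2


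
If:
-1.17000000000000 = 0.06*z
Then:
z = -19.50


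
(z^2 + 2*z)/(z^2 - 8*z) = (z + 2)/(z - 8)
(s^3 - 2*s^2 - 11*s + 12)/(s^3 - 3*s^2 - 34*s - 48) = (s^2 - 5*s + 4)/(s^2 - 6*s - 16)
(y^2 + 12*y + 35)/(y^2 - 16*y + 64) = (y^2 + 12*y + 35)/(y^2 - 16*y + 64)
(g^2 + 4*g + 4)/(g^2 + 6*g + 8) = (g + 2)/(g + 4)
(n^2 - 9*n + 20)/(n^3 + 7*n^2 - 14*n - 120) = (n - 5)/(n^2 + 11*n + 30)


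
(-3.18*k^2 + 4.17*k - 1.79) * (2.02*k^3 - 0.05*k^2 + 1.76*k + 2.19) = -6.4236*k^5 + 8.5824*k^4 - 9.4211*k^3 + 0.4645*k^2 + 5.9819*k - 3.9201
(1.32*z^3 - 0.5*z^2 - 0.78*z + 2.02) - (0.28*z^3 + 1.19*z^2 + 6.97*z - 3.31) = 1.04*z^3 - 1.69*z^2 - 7.75*z + 5.33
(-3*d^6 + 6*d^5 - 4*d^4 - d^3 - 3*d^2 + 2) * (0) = 0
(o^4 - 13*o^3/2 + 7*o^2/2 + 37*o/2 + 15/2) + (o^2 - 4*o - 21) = o^4 - 13*o^3/2 + 9*o^2/2 + 29*o/2 - 27/2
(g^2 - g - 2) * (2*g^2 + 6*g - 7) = 2*g^4 + 4*g^3 - 17*g^2 - 5*g + 14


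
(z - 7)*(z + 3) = z^2 - 4*z - 21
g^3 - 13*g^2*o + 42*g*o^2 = g*(g - 7*o)*(g - 6*o)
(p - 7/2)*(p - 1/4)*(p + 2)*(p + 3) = p^4 + 5*p^3/4 - 95*p^2/8 - 145*p/8 + 21/4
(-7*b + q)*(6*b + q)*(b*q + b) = -42*b^3*q - 42*b^3 - b^2*q^2 - b^2*q + b*q^3 + b*q^2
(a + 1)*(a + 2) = a^2 + 3*a + 2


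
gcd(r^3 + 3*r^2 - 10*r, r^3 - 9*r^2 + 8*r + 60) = 1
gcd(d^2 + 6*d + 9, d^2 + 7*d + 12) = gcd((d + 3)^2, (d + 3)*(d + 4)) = d + 3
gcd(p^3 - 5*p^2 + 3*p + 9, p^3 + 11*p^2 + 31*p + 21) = p + 1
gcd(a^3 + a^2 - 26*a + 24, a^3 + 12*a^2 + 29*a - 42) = a^2 + 5*a - 6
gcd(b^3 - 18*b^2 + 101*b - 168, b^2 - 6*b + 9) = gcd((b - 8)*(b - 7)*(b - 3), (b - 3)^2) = b - 3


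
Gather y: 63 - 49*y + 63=126 - 49*y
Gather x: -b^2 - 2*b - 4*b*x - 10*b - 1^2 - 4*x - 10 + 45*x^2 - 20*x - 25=-b^2 - 12*b + 45*x^2 + x*(-4*b - 24) - 36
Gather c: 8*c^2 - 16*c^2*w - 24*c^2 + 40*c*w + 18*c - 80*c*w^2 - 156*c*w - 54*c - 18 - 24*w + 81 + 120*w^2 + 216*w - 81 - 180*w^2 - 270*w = c^2*(-16*w - 16) + c*(-80*w^2 - 116*w - 36) - 60*w^2 - 78*w - 18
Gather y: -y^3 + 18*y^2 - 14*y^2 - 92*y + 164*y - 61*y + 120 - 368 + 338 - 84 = -y^3 + 4*y^2 + 11*y + 6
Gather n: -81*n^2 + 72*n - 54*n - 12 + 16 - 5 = -81*n^2 + 18*n - 1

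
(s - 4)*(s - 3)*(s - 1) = s^3 - 8*s^2 + 19*s - 12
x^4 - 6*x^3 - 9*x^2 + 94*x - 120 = (x - 5)*(x - 3)*(x - 2)*(x + 4)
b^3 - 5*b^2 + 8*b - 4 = (b - 2)^2*(b - 1)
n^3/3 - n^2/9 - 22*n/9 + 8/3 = (n/3 + 1)*(n - 2)*(n - 4/3)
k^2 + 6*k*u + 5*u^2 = (k + u)*(k + 5*u)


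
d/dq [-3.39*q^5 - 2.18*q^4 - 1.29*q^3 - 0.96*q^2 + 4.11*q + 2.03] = -16.95*q^4 - 8.72*q^3 - 3.87*q^2 - 1.92*q + 4.11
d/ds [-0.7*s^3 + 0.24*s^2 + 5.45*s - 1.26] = -2.1*s^2 + 0.48*s + 5.45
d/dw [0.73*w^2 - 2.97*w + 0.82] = 1.46*w - 2.97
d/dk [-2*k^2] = -4*k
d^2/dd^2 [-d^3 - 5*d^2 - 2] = -6*d - 10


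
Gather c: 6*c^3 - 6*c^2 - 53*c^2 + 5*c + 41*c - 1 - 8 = 6*c^3 - 59*c^2 + 46*c - 9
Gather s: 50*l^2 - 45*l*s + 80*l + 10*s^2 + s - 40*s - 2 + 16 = 50*l^2 + 80*l + 10*s^2 + s*(-45*l - 39) + 14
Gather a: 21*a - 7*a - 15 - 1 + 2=14*a - 14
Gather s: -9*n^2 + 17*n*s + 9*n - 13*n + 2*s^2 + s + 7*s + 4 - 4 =-9*n^2 - 4*n + 2*s^2 + s*(17*n + 8)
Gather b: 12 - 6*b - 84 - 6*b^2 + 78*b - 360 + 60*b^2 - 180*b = 54*b^2 - 108*b - 432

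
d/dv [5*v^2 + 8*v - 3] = 10*v + 8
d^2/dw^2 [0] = 0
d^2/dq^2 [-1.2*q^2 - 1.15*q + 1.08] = -2.40000000000000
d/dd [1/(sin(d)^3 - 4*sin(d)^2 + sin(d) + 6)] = (-3*sin(d)^2 + 8*sin(d) - 1)*cos(d)/(sin(d)^3 - 4*sin(d)^2 + sin(d) + 6)^2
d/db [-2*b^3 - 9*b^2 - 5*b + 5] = -6*b^2 - 18*b - 5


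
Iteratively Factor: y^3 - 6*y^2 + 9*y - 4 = (y - 1)*(y^2 - 5*y + 4) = (y - 1)^2*(y - 4)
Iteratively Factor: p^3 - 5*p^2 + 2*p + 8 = (p - 4)*(p^2 - p - 2) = (p - 4)*(p + 1)*(p - 2)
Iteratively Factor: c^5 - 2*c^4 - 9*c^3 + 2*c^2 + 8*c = (c + 2)*(c^4 - 4*c^3 - c^2 + 4*c) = (c + 1)*(c + 2)*(c^3 - 5*c^2 + 4*c) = c*(c + 1)*(c + 2)*(c^2 - 5*c + 4) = c*(c - 1)*(c + 1)*(c + 2)*(c - 4)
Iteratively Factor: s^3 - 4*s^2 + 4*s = (s - 2)*(s^2 - 2*s) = s*(s - 2)*(s - 2)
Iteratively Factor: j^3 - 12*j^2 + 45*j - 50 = (j - 5)*(j^2 - 7*j + 10) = (j - 5)^2*(j - 2)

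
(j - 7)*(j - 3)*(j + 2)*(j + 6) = j^4 - 2*j^3 - 47*j^2 + 48*j + 252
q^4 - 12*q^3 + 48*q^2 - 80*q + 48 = (q - 6)*(q - 2)^3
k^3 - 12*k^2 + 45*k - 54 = (k - 6)*(k - 3)^2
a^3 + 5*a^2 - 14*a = a*(a - 2)*(a + 7)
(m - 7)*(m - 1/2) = m^2 - 15*m/2 + 7/2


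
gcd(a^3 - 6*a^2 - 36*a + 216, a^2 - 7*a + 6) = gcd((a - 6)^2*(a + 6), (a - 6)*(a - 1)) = a - 6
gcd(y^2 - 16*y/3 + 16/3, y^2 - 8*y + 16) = y - 4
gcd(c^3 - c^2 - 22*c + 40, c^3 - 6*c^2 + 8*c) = c^2 - 6*c + 8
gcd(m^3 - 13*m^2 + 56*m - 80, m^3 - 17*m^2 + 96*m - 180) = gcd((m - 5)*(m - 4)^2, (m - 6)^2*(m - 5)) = m - 5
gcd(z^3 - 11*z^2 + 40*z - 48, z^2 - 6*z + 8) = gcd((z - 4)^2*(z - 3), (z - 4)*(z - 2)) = z - 4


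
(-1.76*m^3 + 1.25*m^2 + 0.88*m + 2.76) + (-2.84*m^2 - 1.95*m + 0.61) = -1.76*m^3 - 1.59*m^2 - 1.07*m + 3.37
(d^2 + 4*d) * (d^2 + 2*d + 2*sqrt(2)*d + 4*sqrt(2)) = d^4 + 2*sqrt(2)*d^3 + 6*d^3 + 8*d^2 + 12*sqrt(2)*d^2 + 16*sqrt(2)*d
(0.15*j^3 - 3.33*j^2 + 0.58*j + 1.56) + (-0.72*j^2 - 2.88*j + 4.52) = 0.15*j^3 - 4.05*j^2 - 2.3*j + 6.08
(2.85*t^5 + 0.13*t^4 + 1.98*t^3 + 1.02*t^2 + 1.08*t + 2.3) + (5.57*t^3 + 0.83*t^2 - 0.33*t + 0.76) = 2.85*t^5 + 0.13*t^4 + 7.55*t^3 + 1.85*t^2 + 0.75*t + 3.06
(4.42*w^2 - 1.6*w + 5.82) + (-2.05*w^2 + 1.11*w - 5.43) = 2.37*w^2 - 0.49*w + 0.390000000000001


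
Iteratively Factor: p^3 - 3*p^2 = (p - 3)*(p^2) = p*(p - 3)*(p)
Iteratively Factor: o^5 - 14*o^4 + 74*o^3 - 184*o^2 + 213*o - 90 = (o - 3)*(o^4 - 11*o^3 + 41*o^2 - 61*o + 30) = (o - 5)*(o - 3)*(o^3 - 6*o^2 + 11*o - 6) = (o - 5)*(o - 3)*(o - 1)*(o^2 - 5*o + 6) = (o - 5)*(o - 3)*(o - 2)*(o - 1)*(o - 3)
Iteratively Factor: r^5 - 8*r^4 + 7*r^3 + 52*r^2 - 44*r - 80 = (r - 4)*(r^4 - 4*r^3 - 9*r^2 + 16*r + 20) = (r - 4)*(r - 2)*(r^3 - 2*r^2 - 13*r - 10) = (r - 4)*(r - 2)*(r + 1)*(r^2 - 3*r - 10) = (r - 4)*(r - 2)*(r + 1)*(r + 2)*(r - 5)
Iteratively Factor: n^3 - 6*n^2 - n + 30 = (n + 2)*(n^2 - 8*n + 15) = (n - 3)*(n + 2)*(n - 5)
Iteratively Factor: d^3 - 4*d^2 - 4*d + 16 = (d + 2)*(d^2 - 6*d + 8) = (d - 2)*(d + 2)*(d - 4)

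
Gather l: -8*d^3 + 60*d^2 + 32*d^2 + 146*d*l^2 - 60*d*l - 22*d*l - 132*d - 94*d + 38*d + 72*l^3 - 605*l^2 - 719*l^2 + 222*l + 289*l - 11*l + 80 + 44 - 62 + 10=-8*d^3 + 92*d^2 - 188*d + 72*l^3 + l^2*(146*d - 1324) + l*(500 - 82*d) + 72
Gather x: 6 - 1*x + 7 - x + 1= 14 - 2*x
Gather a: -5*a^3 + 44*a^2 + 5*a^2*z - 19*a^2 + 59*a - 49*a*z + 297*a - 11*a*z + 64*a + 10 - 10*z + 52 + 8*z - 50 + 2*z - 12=-5*a^3 + a^2*(5*z + 25) + a*(420 - 60*z)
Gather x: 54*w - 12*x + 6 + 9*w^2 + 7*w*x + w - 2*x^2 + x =9*w^2 + 55*w - 2*x^2 + x*(7*w - 11) + 6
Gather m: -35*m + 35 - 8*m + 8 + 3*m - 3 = 40 - 40*m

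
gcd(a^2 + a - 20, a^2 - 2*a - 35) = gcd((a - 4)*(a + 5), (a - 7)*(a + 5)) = a + 5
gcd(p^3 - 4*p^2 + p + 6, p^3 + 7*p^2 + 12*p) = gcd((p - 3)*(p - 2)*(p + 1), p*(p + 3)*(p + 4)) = 1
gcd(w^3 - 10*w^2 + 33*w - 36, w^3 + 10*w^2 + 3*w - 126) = w - 3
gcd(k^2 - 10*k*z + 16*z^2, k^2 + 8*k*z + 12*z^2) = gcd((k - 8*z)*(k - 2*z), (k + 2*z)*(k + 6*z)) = 1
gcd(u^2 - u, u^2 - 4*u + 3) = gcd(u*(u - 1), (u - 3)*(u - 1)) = u - 1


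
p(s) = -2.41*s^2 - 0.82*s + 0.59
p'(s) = -4.82*s - 0.82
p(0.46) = -0.30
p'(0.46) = -3.04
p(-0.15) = 0.66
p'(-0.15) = -0.10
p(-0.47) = 0.44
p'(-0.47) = 1.45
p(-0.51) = 0.38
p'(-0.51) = 1.64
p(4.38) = -49.24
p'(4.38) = -21.93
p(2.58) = -17.57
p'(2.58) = -13.26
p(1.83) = -8.98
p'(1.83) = -9.64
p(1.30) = -4.55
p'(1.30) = -7.09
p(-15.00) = -529.36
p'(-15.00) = 71.48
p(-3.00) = -18.64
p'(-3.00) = 13.64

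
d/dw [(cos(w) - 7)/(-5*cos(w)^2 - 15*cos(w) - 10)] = (sin(w)^2 + 14*cos(w) + 22)*sin(w)/(5*(cos(w)^2 + 3*cos(w) + 2)^2)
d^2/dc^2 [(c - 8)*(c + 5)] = 2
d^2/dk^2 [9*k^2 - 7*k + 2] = 18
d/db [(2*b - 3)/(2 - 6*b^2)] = (3*b^2 - 9*b + 1)/(9*b^4 - 6*b^2 + 1)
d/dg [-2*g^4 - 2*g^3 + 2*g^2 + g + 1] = -8*g^3 - 6*g^2 + 4*g + 1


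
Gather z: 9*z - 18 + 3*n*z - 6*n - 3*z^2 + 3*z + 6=-6*n - 3*z^2 + z*(3*n + 12) - 12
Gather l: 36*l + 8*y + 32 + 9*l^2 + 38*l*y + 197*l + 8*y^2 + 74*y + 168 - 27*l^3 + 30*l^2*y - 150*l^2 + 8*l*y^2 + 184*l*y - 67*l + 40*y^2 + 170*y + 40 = -27*l^3 + l^2*(30*y - 141) + l*(8*y^2 + 222*y + 166) + 48*y^2 + 252*y + 240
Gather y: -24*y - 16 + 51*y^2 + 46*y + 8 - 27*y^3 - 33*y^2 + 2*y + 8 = -27*y^3 + 18*y^2 + 24*y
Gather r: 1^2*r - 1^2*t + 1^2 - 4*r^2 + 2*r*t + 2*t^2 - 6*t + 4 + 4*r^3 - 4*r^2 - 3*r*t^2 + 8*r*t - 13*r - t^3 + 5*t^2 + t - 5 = 4*r^3 - 8*r^2 + r*(-3*t^2 + 10*t - 12) - t^3 + 7*t^2 - 6*t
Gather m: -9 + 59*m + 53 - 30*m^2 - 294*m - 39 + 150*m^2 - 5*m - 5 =120*m^2 - 240*m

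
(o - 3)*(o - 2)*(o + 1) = o^3 - 4*o^2 + o + 6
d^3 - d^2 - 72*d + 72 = (d - 1)*(d - 6*sqrt(2))*(d + 6*sqrt(2))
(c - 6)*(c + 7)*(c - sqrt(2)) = c^3 - sqrt(2)*c^2 + c^2 - 42*c - sqrt(2)*c + 42*sqrt(2)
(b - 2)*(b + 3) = b^2 + b - 6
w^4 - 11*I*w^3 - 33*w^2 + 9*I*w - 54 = (w - 6*I)*(w - 3*I)^2*(w + I)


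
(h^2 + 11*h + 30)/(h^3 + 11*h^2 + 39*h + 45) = (h + 6)/(h^2 + 6*h + 9)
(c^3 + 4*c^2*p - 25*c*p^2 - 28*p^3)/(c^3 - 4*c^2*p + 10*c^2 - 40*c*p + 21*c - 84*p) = (c^2 + 8*c*p + 7*p^2)/(c^2 + 10*c + 21)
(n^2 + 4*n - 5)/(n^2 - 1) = (n + 5)/(n + 1)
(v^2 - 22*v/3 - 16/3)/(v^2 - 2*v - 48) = (v + 2/3)/(v + 6)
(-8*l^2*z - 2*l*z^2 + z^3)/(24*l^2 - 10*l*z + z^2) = z*(2*l + z)/(-6*l + z)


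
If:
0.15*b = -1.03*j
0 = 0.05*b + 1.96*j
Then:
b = 0.00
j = 0.00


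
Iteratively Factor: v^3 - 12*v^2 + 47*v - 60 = (v - 3)*(v^2 - 9*v + 20) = (v - 4)*(v - 3)*(v - 5)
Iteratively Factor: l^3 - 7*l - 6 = (l + 2)*(l^2 - 2*l - 3) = (l + 1)*(l + 2)*(l - 3)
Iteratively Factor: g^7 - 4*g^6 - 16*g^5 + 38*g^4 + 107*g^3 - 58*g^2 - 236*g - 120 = (g - 2)*(g^6 - 2*g^5 - 20*g^4 - 2*g^3 + 103*g^2 + 148*g + 60) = (g - 5)*(g - 2)*(g^5 + 3*g^4 - 5*g^3 - 27*g^2 - 32*g - 12) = (g - 5)*(g - 2)*(g + 2)*(g^4 + g^3 - 7*g^2 - 13*g - 6) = (g - 5)*(g - 2)*(g + 2)^2*(g^3 - g^2 - 5*g - 3) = (g - 5)*(g - 2)*(g + 1)*(g + 2)^2*(g^2 - 2*g - 3) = (g - 5)*(g - 3)*(g - 2)*(g + 1)*(g + 2)^2*(g + 1)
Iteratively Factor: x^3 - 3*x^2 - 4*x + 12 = (x + 2)*(x^2 - 5*x + 6) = (x - 3)*(x + 2)*(x - 2)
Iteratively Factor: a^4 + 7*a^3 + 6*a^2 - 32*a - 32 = (a + 1)*(a^3 + 6*a^2 - 32) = (a - 2)*(a + 1)*(a^2 + 8*a + 16) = (a - 2)*(a + 1)*(a + 4)*(a + 4)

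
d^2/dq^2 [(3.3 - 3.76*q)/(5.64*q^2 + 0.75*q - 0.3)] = (-(3.76*q - 3.3)*(11.28*q + 0.75)*(22.56*q + 1.5) + (127.2384*q - 31.584)*(5.64*q^2 + 0.75*q - 0.3))/(5.64*q^2 + 0.75*q - 0.3)^3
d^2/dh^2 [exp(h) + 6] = exp(h)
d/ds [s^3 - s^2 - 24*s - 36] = 3*s^2 - 2*s - 24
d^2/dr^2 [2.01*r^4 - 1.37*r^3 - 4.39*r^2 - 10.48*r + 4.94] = 24.12*r^2 - 8.22*r - 8.78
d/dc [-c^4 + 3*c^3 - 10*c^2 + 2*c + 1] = -4*c^3 + 9*c^2 - 20*c + 2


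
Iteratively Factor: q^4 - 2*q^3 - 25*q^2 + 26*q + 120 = (q - 5)*(q^3 + 3*q^2 - 10*q - 24) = (q - 5)*(q + 2)*(q^2 + q - 12) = (q - 5)*(q - 3)*(q + 2)*(q + 4)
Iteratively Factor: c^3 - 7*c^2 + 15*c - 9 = (c - 3)*(c^2 - 4*c + 3) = (c - 3)^2*(c - 1)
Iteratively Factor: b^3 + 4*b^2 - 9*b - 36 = (b + 4)*(b^2 - 9) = (b - 3)*(b + 4)*(b + 3)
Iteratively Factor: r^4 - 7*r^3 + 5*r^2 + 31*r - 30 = (r + 2)*(r^3 - 9*r^2 + 23*r - 15) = (r - 3)*(r + 2)*(r^2 - 6*r + 5) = (r - 3)*(r - 1)*(r + 2)*(r - 5)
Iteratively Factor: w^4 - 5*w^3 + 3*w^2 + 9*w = (w)*(w^3 - 5*w^2 + 3*w + 9) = w*(w - 3)*(w^2 - 2*w - 3) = w*(w - 3)*(w + 1)*(w - 3)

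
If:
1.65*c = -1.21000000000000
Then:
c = -0.73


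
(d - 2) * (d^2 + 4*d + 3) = d^3 + 2*d^2 - 5*d - 6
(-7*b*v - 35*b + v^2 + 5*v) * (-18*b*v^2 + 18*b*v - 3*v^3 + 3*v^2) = 126*b^2*v^3 + 504*b^2*v^2 - 630*b^2*v + 3*b*v^4 + 12*b*v^3 - 15*b*v^2 - 3*v^5 - 12*v^4 + 15*v^3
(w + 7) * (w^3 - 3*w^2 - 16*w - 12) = w^4 + 4*w^3 - 37*w^2 - 124*w - 84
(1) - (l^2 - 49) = 50 - l^2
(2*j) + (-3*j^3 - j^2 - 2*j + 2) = -3*j^3 - j^2 + 2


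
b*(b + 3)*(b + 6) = b^3 + 9*b^2 + 18*b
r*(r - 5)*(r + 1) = r^3 - 4*r^2 - 5*r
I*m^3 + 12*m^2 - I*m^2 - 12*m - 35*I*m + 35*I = (m - 7*I)*(m - 5*I)*(I*m - I)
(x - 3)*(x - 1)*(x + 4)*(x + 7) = x^4 + 7*x^3 - 13*x^2 - 79*x + 84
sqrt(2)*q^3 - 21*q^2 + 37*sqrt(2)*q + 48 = (q - 8*sqrt(2))*(q - 3*sqrt(2))*(sqrt(2)*q + 1)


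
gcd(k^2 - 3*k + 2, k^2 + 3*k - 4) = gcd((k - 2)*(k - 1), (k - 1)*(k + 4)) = k - 1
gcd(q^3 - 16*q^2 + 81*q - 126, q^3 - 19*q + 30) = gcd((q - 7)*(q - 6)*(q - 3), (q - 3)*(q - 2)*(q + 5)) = q - 3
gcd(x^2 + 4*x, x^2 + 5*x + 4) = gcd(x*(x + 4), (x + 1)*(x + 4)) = x + 4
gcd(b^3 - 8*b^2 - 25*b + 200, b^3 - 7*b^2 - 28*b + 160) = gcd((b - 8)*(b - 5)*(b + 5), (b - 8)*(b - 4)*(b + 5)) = b^2 - 3*b - 40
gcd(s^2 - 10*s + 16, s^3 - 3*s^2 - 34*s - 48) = s - 8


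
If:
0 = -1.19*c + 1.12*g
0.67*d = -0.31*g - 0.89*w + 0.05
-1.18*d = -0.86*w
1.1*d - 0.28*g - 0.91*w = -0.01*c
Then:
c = -0.02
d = 0.03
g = -0.02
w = 0.04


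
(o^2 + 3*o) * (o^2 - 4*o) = o^4 - o^3 - 12*o^2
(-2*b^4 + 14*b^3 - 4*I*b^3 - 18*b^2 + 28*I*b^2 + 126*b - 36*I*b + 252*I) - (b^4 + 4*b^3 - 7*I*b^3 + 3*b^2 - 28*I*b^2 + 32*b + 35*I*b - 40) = -3*b^4 + 10*b^3 + 3*I*b^3 - 21*b^2 + 56*I*b^2 + 94*b - 71*I*b + 40 + 252*I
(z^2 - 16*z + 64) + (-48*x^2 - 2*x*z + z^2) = -48*x^2 - 2*x*z + 2*z^2 - 16*z + 64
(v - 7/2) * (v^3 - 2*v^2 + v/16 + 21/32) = v^4 - 11*v^3/2 + 113*v^2/16 + 7*v/16 - 147/64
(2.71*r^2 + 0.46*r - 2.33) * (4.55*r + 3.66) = 12.3305*r^3 + 12.0116*r^2 - 8.9179*r - 8.5278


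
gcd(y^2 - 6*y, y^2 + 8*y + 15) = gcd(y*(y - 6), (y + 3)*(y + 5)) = 1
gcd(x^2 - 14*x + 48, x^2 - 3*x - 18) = x - 6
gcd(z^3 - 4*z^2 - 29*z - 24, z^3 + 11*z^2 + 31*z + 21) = z^2 + 4*z + 3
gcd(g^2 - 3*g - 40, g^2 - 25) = g + 5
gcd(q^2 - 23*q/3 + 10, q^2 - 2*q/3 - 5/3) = q - 5/3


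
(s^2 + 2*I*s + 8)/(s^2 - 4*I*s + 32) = (s - 2*I)/(s - 8*I)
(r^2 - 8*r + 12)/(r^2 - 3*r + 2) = (r - 6)/(r - 1)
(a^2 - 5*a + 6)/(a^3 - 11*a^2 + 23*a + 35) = (a^2 - 5*a + 6)/(a^3 - 11*a^2 + 23*a + 35)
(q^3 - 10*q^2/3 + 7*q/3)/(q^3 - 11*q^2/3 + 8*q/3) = (3*q - 7)/(3*q - 8)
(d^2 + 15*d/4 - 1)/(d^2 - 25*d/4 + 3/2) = (d + 4)/(d - 6)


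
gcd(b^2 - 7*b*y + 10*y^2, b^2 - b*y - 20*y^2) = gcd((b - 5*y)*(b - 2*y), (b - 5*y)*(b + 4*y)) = -b + 5*y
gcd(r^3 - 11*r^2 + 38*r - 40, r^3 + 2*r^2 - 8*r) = r - 2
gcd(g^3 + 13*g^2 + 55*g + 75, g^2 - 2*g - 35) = g + 5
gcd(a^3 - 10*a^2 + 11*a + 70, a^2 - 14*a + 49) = a - 7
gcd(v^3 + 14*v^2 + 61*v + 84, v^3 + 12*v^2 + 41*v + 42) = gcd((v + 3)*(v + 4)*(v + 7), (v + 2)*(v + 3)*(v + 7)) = v^2 + 10*v + 21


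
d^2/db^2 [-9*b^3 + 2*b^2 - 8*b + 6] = 4 - 54*b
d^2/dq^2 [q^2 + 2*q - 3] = 2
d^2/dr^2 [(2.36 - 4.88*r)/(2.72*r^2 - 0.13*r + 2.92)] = (-(4.88*r - 2.36)*(5.44*r - 0.13)*(10.88*r - 0.26) + (79.6416*r - 14.1072)*(2.72*r^2 - 0.13*r + 2.92))/(2.72*r^2 - 0.13*r + 2.92)^3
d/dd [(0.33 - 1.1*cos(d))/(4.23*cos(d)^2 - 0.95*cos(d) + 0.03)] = (-4.653*cos(d)^2 + 2.7918*cos(d) - 0.2805)*sin(d)/(17.8929*cos(d)^4 - 8.037*cos(d)^3 + 1.1563*cos(d)^2 - 0.057*cos(d) + 0.0009)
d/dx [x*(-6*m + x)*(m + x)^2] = -6*m^3 - 22*m^2*x - 12*m*x^2 + 4*x^3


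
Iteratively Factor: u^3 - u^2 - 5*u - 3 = (u - 3)*(u^2 + 2*u + 1) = (u - 3)*(u + 1)*(u + 1)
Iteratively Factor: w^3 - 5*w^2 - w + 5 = (w - 1)*(w^2 - 4*w - 5) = (w - 1)*(w + 1)*(w - 5)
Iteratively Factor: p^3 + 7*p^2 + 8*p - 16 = (p + 4)*(p^2 + 3*p - 4) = (p + 4)^2*(p - 1)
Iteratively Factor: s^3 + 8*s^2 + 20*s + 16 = (s + 4)*(s^2 + 4*s + 4) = (s + 2)*(s + 4)*(s + 2)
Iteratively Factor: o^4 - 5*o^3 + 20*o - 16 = (o - 2)*(o^3 - 3*o^2 - 6*o + 8) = (o - 4)*(o - 2)*(o^2 + o - 2) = (o - 4)*(o - 2)*(o + 2)*(o - 1)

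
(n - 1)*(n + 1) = n^2 - 1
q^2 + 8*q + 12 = (q + 2)*(q + 6)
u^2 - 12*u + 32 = (u - 8)*(u - 4)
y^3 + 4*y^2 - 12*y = y*(y - 2)*(y + 6)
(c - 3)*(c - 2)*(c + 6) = c^3 + c^2 - 24*c + 36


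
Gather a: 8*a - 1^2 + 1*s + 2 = 8*a + s + 1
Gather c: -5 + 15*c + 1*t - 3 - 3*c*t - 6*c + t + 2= c*(9 - 3*t) + 2*t - 6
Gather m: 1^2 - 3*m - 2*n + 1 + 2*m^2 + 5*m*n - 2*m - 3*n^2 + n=2*m^2 + m*(5*n - 5) - 3*n^2 - n + 2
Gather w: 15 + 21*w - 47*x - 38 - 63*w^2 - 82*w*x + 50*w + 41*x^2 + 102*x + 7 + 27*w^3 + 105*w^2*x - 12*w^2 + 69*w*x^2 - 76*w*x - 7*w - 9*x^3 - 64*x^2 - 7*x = 27*w^3 + w^2*(105*x - 75) + w*(69*x^2 - 158*x + 64) - 9*x^3 - 23*x^2 + 48*x - 16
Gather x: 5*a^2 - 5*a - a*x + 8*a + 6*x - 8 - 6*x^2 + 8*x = 5*a^2 + 3*a - 6*x^2 + x*(14 - a) - 8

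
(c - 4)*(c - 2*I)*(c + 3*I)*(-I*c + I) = -I*c^4 + c^3 + 5*I*c^3 - 5*c^2 - 10*I*c^2 + 4*c + 30*I*c - 24*I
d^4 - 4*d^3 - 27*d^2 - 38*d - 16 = (d - 8)*(d + 1)^2*(d + 2)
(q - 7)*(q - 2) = q^2 - 9*q + 14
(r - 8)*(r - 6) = r^2 - 14*r + 48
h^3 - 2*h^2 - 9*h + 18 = (h - 3)*(h - 2)*(h + 3)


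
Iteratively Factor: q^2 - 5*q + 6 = (q - 2)*(q - 3)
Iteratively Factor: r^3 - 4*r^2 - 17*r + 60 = (r - 3)*(r^2 - r - 20) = (r - 5)*(r - 3)*(r + 4)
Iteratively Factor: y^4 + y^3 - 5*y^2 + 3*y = (y + 3)*(y^3 - 2*y^2 + y) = y*(y + 3)*(y^2 - 2*y + 1) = y*(y - 1)*(y + 3)*(y - 1)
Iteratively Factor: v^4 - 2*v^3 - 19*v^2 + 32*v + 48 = (v + 4)*(v^3 - 6*v^2 + 5*v + 12) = (v + 1)*(v + 4)*(v^2 - 7*v + 12) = (v - 3)*(v + 1)*(v + 4)*(v - 4)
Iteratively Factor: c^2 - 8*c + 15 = (c - 3)*(c - 5)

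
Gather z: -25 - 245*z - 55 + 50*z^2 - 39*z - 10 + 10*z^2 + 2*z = 60*z^2 - 282*z - 90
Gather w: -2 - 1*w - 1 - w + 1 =-2*w - 2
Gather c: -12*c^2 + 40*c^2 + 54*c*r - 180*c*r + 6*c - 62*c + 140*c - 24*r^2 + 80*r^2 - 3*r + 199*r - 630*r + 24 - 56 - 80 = 28*c^2 + c*(84 - 126*r) + 56*r^2 - 434*r - 112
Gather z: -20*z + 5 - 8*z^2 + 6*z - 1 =-8*z^2 - 14*z + 4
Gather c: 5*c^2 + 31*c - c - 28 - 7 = 5*c^2 + 30*c - 35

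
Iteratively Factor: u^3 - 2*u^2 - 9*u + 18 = (u - 2)*(u^2 - 9) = (u - 3)*(u - 2)*(u + 3)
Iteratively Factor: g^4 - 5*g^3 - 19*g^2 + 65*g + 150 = (g + 3)*(g^3 - 8*g^2 + 5*g + 50) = (g - 5)*(g + 3)*(g^2 - 3*g - 10) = (g - 5)^2*(g + 3)*(g + 2)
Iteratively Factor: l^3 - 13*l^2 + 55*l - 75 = (l - 3)*(l^2 - 10*l + 25) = (l - 5)*(l - 3)*(l - 5)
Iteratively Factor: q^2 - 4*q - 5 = (q - 5)*(q + 1)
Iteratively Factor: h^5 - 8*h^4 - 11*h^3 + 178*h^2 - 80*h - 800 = (h - 4)*(h^4 - 4*h^3 - 27*h^2 + 70*h + 200) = (h - 4)*(h + 4)*(h^3 - 8*h^2 + 5*h + 50) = (h - 5)*(h - 4)*(h + 4)*(h^2 - 3*h - 10) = (h - 5)*(h - 4)*(h + 2)*(h + 4)*(h - 5)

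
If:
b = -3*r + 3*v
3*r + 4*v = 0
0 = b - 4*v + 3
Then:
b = -7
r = 4/3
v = -1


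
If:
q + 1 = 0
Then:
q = -1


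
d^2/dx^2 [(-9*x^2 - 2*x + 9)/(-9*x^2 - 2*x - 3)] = 24*(-243*x^2 - 54*x + 23)/(729*x^6 + 486*x^5 + 837*x^4 + 332*x^3 + 279*x^2 + 54*x + 27)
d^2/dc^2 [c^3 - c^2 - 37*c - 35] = 6*c - 2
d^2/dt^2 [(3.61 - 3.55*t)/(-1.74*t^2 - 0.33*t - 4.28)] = ((10.2198 - 37.062*t)*(1.74*t^2 + 0.33*t + 4.28) + (3.48*t + 0.33)*(3.55*t - 3.61)*(6.96*t + 0.66))/(1.74*t^2 + 0.33*t + 4.28)^3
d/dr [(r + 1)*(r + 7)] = 2*r + 8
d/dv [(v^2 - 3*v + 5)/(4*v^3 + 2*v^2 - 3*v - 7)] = (-4*v^4 + 24*v^3 - 57*v^2 - 34*v + 36)/(16*v^6 + 16*v^5 - 20*v^4 - 68*v^3 - 19*v^2 + 42*v + 49)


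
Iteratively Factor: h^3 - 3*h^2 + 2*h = (h)*(h^2 - 3*h + 2) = h*(h - 1)*(h - 2)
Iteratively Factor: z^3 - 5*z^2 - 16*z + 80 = (z + 4)*(z^2 - 9*z + 20) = (z - 4)*(z + 4)*(z - 5)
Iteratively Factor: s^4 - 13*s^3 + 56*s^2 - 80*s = (s - 4)*(s^3 - 9*s^2 + 20*s) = (s - 5)*(s - 4)*(s^2 - 4*s) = s*(s - 5)*(s - 4)*(s - 4)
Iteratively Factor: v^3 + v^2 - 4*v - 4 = (v - 2)*(v^2 + 3*v + 2) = (v - 2)*(v + 1)*(v + 2)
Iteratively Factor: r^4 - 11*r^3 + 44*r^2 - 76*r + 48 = (r - 2)*(r^3 - 9*r^2 + 26*r - 24) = (r - 2)^2*(r^2 - 7*r + 12) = (r - 4)*(r - 2)^2*(r - 3)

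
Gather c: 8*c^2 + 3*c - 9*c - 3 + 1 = 8*c^2 - 6*c - 2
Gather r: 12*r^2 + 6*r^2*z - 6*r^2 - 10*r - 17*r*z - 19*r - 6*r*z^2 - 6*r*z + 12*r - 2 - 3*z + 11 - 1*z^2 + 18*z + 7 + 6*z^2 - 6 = r^2*(6*z + 6) + r*(-6*z^2 - 23*z - 17) + 5*z^2 + 15*z + 10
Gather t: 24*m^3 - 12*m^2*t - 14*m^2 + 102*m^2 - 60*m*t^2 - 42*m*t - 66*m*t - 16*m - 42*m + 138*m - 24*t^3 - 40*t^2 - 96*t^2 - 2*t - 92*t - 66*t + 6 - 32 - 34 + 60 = 24*m^3 + 88*m^2 + 80*m - 24*t^3 + t^2*(-60*m - 136) + t*(-12*m^2 - 108*m - 160)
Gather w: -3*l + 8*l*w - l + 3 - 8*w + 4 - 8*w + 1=-4*l + w*(8*l - 16) + 8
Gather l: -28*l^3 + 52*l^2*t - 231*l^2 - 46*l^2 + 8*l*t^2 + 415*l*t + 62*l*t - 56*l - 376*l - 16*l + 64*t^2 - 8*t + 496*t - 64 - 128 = -28*l^3 + l^2*(52*t - 277) + l*(8*t^2 + 477*t - 448) + 64*t^2 + 488*t - 192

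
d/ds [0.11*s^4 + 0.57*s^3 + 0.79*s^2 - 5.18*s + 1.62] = 0.44*s^3 + 1.71*s^2 + 1.58*s - 5.18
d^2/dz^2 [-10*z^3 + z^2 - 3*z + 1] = 2 - 60*z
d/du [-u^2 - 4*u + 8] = -2*u - 4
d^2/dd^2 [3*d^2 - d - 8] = 6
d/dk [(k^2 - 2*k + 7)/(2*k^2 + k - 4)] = (5*k^2 - 36*k + 1)/(4*k^4 + 4*k^3 - 15*k^2 - 8*k + 16)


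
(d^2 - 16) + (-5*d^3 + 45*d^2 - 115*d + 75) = -5*d^3 + 46*d^2 - 115*d + 59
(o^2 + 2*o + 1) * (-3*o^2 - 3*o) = -3*o^4 - 9*o^3 - 9*o^2 - 3*o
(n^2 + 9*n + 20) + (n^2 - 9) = 2*n^2 + 9*n + 11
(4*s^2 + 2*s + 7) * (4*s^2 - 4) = 16*s^4 + 8*s^3 + 12*s^2 - 8*s - 28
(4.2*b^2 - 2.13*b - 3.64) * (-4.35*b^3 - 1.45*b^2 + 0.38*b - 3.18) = -18.27*b^5 + 3.1755*b^4 + 20.5185*b^3 - 8.8874*b^2 + 5.3902*b + 11.5752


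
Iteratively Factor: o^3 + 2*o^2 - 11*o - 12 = (o + 4)*(o^2 - 2*o - 3) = (o - 3)*(o + 4)*(o + 1)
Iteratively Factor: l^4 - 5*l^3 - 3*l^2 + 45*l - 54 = (l - 3)*(l^3 - 2*l^2 - 9*l + 18) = (l - 3)*(l + 3)*(l^2 - 5*l + 6) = (l - 3)*(l - 2)*(l + 3)*(l - 3)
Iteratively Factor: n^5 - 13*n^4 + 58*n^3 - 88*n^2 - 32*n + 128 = (n - 4)*(n^4 - 9*n^3 + 22*n^2 - 32) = (n - 4)^2*(n^3 - 5*n^2 + 2*n + 8) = (n - 4)^3*(n^2 - n - 2) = (n - 4)^3*(n + 1)*(n - 2)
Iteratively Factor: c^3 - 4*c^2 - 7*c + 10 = (c - 1)*(c^2 - 3*c - 10) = (c - 1)*(c + 2)*(c - 5)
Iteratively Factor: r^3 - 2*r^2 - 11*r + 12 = (r - 4)*(r^2 + 2*r - 3) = (r - 4)*(r - 1)*(r + 3)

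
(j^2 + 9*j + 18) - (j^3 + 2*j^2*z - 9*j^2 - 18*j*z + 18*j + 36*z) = -j^3 - 2*j^2*z + 10*j^2 + 18*j*z - 9*j - 36*z + 18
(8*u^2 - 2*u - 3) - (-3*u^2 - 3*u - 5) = 11*u^2 + u + 2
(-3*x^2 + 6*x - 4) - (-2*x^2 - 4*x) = -x^2 + 10*x - 4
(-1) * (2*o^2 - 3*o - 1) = -2*o^2 + 3*o + 1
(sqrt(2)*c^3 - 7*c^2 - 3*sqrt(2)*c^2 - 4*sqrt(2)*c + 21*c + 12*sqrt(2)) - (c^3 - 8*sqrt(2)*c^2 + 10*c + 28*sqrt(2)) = -c^3 + sqrt(2)*c^3 - 7*c^2 + 5*sqrt(2)*c^2 - 4*sqrt(2)*c + 11*c - 16*sqrt(2)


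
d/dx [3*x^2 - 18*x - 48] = 6*x - 18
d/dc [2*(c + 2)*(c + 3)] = 4*c + 10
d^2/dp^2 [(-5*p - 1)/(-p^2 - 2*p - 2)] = 2*(4*(p + 1)^2*(5*p + 1) - (15*p + 11)*(p^2 + 2*p + 2))/(p^2 + 2*p + 2)^3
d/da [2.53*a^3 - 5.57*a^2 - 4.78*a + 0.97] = 7.59*a^2 - 11.14*a - 4.78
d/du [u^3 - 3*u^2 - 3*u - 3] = 3*u^2 - 6*u - 3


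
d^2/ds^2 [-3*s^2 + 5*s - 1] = -6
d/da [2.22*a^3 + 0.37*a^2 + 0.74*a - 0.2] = 6.66*a^2 + 0.74*a + 0.74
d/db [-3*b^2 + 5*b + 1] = 5 - 6*b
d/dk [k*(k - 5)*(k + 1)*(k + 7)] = 4*k^3 + 9*k^2 - 66*k - 35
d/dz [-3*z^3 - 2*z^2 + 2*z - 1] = -9*z^2 - 4*z + 2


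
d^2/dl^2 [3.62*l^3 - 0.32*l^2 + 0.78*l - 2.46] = 21.72*l - 0.64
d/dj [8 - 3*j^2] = -6*j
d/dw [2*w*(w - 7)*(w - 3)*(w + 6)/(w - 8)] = 2*(3*w^4 - 40*w^3 + 57*w^2 + 624*w - 1008)/(w^2 - 16*w + 64)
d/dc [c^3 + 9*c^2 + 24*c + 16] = 3*c^2 + 18*c + 24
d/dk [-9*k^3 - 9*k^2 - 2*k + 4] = -27*k^2 - 18*k - 2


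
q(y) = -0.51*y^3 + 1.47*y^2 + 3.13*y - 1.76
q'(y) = -1.53*y^2 + 2.94*y + 3.13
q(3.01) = 7.07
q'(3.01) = -1.88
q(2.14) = 6.67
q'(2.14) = 2.41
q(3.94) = 2.20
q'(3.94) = -9.04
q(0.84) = 1.60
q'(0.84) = 4.52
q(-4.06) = 43.89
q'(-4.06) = -34.03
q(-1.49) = -1.47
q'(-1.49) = -4.65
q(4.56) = -5.28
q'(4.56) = -15.28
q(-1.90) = 1.10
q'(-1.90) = -7.98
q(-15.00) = 2003.29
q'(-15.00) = -385.22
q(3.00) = 7.09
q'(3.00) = -1.82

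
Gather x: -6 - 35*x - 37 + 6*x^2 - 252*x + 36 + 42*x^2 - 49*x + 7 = 48*x^2 - 336*x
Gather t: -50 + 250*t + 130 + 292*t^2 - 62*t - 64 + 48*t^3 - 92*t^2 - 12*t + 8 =48*t^3 + 200*t^2 + 176*t + 24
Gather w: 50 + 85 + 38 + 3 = 176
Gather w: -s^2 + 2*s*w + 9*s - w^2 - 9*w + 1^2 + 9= -s^2 + 9*s - w^2 + w*(2*s - 9) + 10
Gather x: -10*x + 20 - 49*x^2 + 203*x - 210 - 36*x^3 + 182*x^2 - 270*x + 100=-36*x^3 + 133*x^2 - 77*x - 90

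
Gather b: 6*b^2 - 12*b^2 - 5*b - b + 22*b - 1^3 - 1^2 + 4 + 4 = -6*b^2 + 16*b + 6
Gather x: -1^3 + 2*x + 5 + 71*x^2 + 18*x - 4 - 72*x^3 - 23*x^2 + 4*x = -72*x^3 + 48*x^2 + 24*x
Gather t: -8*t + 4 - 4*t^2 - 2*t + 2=-4*t^2 - 10*t + 6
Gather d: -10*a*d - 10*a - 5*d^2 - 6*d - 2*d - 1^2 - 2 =-10*a - 5*d^2 + d*(-10*a - 8) - 3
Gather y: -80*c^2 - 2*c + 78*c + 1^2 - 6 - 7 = -80*c^2 + 76*c - 12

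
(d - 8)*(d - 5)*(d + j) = d^3 + d^2*j - 13*d^2 - 13*d*j + 40*d + 40*j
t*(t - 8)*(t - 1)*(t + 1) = t^4 - 8*t^3 - t^2 + 8*t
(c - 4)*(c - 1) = c^2 - 5*c + 4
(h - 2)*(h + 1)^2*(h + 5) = h^4 + 5*h^3 - 3*h^2 - 17*h - 10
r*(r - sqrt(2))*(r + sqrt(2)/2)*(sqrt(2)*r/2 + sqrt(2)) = sqrt(2)*r^4/2 - r^3/2 + sqrt(2)*r^3 - r^2 - sqrt(2)*r^2/2 - sqrt(2)*r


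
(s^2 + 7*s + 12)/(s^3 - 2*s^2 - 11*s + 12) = (s + 4)/(s^2 - 5*s + 4)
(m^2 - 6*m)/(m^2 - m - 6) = m*(6 - m)/(-m^2 + m + 6)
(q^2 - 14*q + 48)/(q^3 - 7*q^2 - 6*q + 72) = (q - 8)/(q^2 - q - 12)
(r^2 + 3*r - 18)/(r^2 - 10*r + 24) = (r^2 + 3*r - 18)/(r^2 - 10*r + 24)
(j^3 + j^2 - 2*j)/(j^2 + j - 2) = j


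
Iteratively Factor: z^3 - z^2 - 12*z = (z + 3)*(z^2 - 4*z) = z*(z + 3)*(z - 4)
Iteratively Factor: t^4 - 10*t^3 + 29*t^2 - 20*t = (t)*(t^3 - 10*t^2 + 29*t - 20) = t*(t - 1)*(t^2 - 9*t + 20) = t*(t - 5)*(t - 1)*(t - 4)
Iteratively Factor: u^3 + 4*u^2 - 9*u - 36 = (u + 3)*(u^2 + u - 12) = (u - 3)*(u + 3)*(u + 4)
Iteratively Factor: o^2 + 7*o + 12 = (o + 3)*(o + 4)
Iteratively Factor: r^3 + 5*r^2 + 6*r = (r + 3)*(r^2 + 2*r) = (r + 2)*(r + 3)*(r)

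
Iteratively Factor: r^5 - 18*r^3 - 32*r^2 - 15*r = (r)*(r^4 - 18*r^2 - 32*r - 15) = r*(r + 3)*(r^3 - 3*r^2 - 9*r - 5) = r*(r - 5)*(r + 3)*(r^2 + 2*r + 1) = r*(r - 5)*(r + 1)*(r + 3)*(r + 1)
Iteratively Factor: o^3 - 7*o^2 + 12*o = (o - 4)*(o^2 - 3*o) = (o - 4)*(o - 3)*(o)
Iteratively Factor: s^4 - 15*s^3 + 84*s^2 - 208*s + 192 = (s - 3)*(s^3 - 12*s^2 + 48*s - 64) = (s - 4)*(s - 3)*(s^2 - 8*s + 16) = (s - 4)^2*(s - 3)*(s - 4)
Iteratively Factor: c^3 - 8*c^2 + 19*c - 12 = (c - 4)*(c^2 - 4*c + 3) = (c - 4)*(c - 3)*(c - 1)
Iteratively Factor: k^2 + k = (k)*(k + 1)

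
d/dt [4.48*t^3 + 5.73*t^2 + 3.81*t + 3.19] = 13.44*t^2 + 11.46*t + 3.81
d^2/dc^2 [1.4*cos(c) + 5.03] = -1.4*cos(c)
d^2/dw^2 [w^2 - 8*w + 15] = 2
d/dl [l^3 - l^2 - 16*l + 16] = 3*l^2 - 2*l - 16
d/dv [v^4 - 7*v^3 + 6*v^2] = v*(4*v^2 - 21*v + 12)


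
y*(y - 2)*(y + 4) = y^3 + 2*y^2 - 8*y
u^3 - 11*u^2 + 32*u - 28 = (u - 7)*(u - 2)^2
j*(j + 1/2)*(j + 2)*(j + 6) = j^4 + 17*j^3/2 + 16*j^2 + 6*j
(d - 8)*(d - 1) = d^2 - 9*d + 8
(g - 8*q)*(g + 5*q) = g^2 - 3*g*q - 40*q^2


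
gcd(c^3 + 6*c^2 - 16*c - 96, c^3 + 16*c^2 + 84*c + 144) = c^2 + 10*c + 24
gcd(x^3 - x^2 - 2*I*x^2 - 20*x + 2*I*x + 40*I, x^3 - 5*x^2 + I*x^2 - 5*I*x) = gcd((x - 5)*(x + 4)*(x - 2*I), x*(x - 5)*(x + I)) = x - 5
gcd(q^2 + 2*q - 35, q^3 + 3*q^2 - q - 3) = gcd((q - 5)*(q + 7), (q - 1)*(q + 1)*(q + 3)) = 1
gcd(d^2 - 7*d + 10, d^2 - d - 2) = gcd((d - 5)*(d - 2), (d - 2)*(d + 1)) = d - 2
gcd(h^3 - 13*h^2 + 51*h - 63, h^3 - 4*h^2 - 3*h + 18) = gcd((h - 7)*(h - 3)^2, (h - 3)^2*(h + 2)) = h^2 - 6*h + 9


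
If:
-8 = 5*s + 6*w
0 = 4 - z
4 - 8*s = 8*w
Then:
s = 11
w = -21/2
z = 4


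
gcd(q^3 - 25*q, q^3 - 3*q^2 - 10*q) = q^2 - 5*q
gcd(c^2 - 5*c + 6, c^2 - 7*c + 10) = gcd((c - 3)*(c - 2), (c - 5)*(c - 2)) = c - 2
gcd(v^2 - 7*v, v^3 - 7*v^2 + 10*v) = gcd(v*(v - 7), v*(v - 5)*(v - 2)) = v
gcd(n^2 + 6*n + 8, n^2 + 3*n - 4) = n + 4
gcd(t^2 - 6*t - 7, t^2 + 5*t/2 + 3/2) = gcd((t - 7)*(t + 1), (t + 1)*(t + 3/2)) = t + 1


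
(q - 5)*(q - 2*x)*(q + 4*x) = q^3 + 2*q^2*x - 5*q^2 - 8*q*x^2 - 10*q*x + 40*x^2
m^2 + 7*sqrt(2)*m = m*(m + 7*sqrt(2))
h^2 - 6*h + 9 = (h - 3)^2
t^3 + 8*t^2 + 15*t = t*(t + 3)*(t + 5)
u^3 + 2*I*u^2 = u^2*(u + 2*I)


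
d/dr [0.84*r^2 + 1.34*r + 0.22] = 1.68*r + 1.34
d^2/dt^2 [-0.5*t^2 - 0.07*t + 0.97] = -1.00000000000000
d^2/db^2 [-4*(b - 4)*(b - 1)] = -8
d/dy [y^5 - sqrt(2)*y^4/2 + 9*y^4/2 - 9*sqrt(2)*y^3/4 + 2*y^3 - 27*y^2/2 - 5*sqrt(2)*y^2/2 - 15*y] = 5*y^4 - 2*sqrt(2)*y^3 + 18*y^3 - 27*sqrt(2)*y^2/4 + 6*y^2 - 27*y - 5*sqrt(2)*y - 15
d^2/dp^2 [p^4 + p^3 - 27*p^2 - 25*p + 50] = 12*p^2 + 6*p - 54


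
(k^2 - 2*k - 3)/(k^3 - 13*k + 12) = (k + 1)/(k^2 + 3*k - 4)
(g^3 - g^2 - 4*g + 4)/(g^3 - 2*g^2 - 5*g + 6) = (g - 2)/(g - 3)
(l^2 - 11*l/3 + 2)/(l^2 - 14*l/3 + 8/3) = (l - 3)/(l - 4)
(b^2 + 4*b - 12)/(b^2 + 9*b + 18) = (b - 2)/(b + 3)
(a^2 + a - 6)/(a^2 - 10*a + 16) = (a + 3)/(a - 8)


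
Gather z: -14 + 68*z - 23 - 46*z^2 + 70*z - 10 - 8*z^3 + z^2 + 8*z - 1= -8*z^3 - 45*z^2 + 146*z - 48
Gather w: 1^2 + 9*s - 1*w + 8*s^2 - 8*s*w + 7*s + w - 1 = 8*s^2 - 8*s*w + 16*s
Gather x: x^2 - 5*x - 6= x^2 - 5*x - 6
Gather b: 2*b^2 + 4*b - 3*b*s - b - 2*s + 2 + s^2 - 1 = 2*b^2 + b*(3 - 3*s) + s^2 - 2*s + 1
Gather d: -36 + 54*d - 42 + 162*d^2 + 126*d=162*d^2 + 180*d - 78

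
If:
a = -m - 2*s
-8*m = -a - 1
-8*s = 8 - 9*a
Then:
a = 5/9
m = 7/36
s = -3/8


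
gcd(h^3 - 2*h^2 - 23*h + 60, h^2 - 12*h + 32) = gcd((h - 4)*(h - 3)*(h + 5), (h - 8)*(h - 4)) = h - 4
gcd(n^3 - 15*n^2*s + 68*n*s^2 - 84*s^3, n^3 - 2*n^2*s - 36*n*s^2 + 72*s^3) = n^2 - 8*n*s + 12*s^2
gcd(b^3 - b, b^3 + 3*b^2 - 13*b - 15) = b + 1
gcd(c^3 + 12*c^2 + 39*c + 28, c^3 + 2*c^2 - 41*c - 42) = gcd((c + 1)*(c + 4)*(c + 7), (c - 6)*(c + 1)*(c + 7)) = c^2 + 8*c + 7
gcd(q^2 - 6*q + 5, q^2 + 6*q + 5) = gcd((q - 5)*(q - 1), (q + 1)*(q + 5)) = 1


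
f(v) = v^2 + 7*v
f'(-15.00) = -23.00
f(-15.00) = 120.00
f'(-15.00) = -23.00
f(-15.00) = 120.00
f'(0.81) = 8.62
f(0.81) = 6.33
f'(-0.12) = 6.76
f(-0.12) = -0.83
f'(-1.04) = 4.92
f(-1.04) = -6.20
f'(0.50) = 8.00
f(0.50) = 3.75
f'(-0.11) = 6.78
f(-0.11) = -0.76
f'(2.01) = 11.02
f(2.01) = 18.11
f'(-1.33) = 4.34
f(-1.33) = -7.54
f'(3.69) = 14.38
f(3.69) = 39.45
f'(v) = 2*v + 7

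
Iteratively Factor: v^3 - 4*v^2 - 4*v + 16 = (v + 2)*(v^2 - 6*v + 8) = (v - 2)*(v + 2)*(v - 4)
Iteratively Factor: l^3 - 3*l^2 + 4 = (l + 1)*(l^2 - 4*l + 4) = (l - 2)*(l + 1)*(l - 2)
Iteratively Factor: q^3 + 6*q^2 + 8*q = (q + 2)*(q^2 + 4*q) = (q + 2)*(q + 4)*(q)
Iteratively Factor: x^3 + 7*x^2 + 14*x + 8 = (x + 4)*(x^2 + 3*x + 2) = (x + 2)*(x + 4)*(x + 1)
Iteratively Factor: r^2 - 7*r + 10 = (r - 2)*(r - 5)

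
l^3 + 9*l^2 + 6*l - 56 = (l - 2)*(l + 4)*(l + 7)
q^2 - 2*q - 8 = (q - 4)*(q + 2)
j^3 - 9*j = j*(j - 3)*(j + 3)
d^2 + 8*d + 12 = (d + 2)*(d + 6)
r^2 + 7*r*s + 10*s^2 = (r + 2*s)*(r + 5*s)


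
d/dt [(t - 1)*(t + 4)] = 2*t + 3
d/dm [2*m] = 2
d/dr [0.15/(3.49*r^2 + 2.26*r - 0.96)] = (-1.047*r - 0.339)/(3.49*r^2 + 2.26*r - 0.96)^2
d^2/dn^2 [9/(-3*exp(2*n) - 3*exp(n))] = 3*((exp(n) + 1)*(4*exp(n) + 1) - 2*(2*exp(n) + 1)^2)*exp(-n)/(exp(n) + 1)^3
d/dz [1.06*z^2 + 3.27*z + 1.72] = 2.12*z + 3.27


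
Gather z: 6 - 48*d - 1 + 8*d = 5 - 40*d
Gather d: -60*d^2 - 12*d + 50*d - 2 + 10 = -60*d^2 + 38*d + 8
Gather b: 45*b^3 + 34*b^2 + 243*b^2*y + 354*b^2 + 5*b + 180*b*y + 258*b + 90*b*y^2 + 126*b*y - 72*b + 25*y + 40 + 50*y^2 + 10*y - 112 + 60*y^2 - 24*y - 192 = 45*b^3 + b^2*(243*y + 388) + b*(90*y^2 + 306*y + 191) + 110*y^2 + 11*y - 264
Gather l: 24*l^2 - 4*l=24*l^2 - 4*l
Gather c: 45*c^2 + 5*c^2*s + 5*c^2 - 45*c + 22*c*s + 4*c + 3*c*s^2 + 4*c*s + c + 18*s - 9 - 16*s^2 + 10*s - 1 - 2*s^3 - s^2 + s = c^2*(5*s + 50) + c*(3*s^2 + 26*s - 40) - 2*s^3 - 17*s^2 + 29*s - 10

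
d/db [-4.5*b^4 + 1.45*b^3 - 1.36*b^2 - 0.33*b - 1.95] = -18.0*b^3 + 4.35*b^2 - 2.72*b - 0.33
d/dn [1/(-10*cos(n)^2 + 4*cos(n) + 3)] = 4*(1 - 5*cos(n))*sin(n)/(-10*cos(n)^2 + 4*cos(n) + 3)^2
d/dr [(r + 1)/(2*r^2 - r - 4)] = (2*r^2 - r - (r + 1)*(4*r - 1) - 4)/(-2*r^2 + r + 4)^2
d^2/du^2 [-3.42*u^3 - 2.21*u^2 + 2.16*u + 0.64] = -20.52*u - 4.42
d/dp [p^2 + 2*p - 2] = 2*p + 2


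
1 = 1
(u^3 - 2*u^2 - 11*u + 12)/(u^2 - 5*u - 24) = (u^2 - 5*u + 4)/(u - 8)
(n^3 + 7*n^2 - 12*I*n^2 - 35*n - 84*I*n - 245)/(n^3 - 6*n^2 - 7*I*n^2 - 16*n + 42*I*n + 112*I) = (n^2 + n*(7 - 5*I) - 35*I)/(n^2 - 6*n - 16)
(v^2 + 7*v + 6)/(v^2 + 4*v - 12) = (v + 1)/(v - 2)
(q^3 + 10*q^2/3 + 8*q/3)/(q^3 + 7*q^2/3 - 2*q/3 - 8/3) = q/(q - 1)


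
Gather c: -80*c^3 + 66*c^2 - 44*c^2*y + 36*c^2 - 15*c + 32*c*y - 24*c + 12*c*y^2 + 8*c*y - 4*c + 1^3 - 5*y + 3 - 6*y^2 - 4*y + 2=-80*c^3 + c^2*(102 - 44*y) + c*(12*y^2 + 40*y - 43) - 6*y^2 - 9*y + 6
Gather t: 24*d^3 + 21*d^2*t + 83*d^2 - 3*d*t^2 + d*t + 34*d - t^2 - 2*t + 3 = 24*d^3 + 83*d^2 + 34*d + t^2*(-3*d - 1) + t*(21*d^2 + d - 2) + 3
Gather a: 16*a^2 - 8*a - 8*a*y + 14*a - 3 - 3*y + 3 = 16*a^2 + a*(6 - 8*y) - 3*y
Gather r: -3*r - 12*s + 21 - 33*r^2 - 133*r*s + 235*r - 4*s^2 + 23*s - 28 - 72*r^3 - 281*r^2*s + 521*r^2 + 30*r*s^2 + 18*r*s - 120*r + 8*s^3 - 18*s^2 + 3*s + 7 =-72*r^3 + r^2*(488 - 281*s) + r*(30*s^2 - 115*s + 112) + 8*s^3 - 22*s^2 + 14*s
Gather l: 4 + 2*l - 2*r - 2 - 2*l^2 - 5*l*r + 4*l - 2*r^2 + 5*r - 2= -2*l^2 + l*(6 - 5*r) - 2*r^2 + 3*r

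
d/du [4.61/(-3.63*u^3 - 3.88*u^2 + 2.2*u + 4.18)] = (50.2029*u^2 + 35.7736*u - 10.142)/(3.63*u^3 + 3.88*u^2 - 2.2*u - 4.18)^2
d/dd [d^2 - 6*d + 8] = 2*d - 6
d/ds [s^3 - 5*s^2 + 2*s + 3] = 3*s^2 - 10*s + 2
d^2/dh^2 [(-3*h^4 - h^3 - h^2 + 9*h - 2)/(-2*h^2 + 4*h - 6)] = (3*h^6 - 18*h^5 + 63*h^4 - 150*h^3 + 141*h^2 + 96*h - 43)/(h^6 - 6*h^5 + 21*h^4 - 44*h^3 + 63*h^2 - 54*h + 27)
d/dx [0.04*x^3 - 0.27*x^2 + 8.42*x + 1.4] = 0.12*x^2 - 0.54*x + 8.42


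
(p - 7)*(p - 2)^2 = p^3 - 11*p^2 + 32*p - 28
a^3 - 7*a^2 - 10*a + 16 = (a - 8)*(a - 1)*(a + 2)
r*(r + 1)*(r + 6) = r^3 + 7*r^2 + 6*r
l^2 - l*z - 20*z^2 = (l - 5*z)*(l + 4*z)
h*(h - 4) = h^2 - 4*h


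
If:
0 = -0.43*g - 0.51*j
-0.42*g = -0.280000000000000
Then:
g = 0.67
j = -0.56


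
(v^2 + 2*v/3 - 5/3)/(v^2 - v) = (v + 5/3)/v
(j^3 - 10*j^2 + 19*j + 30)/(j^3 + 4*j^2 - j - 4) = (j^2 - 11*j + 30)/(j^2 + 3*j - 4)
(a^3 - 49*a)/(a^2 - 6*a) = (a^2 - 49)/(a - 6)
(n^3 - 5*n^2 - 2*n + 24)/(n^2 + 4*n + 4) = (n^2 - 7*n + 12)/(n + 2)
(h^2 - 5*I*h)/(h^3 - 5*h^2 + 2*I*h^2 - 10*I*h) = (h - 5*I)/(h^2 + h*(-5 + 2*I) - 10*I)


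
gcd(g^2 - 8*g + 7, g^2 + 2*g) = 1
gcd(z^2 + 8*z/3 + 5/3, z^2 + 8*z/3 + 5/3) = z^2 + 8*z/3 + 5/3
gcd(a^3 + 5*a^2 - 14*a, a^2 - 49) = a + 7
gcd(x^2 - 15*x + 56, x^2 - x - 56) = x - 8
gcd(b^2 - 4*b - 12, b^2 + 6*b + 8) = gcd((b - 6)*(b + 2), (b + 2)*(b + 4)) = b + 2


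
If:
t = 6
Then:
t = 6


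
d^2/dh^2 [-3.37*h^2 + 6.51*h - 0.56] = -6.74000000000000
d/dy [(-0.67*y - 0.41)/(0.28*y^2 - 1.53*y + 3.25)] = (0.1876*y^2 + 0.2296*y - 2.8048)/(0.0784*y^4 - 0.8568*y^3 + 4.1609*y^2 - 9.945*y + 10.5625)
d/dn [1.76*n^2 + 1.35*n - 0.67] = 3.52*n + 1.35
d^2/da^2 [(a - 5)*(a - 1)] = 2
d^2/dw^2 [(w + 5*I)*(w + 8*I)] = 2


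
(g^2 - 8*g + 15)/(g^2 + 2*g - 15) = (g - 5)/(g + 5)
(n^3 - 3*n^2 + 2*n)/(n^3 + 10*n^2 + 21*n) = (n^2 - 3*n + 2)/(n^2 + 10*n + 21)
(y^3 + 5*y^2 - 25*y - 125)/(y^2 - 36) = (y^3 + 5*y^2 - 25*y - 125)/(y^2 - 36)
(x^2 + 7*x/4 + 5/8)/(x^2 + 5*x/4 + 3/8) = (4*x + 5)/(4*x + 3)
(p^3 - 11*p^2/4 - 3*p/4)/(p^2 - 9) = p*(4*p + 1)/(4*(p + 3))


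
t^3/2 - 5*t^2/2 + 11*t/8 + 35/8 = (t/2 + 1/2)*(t - 7/2)*(t - 5/2)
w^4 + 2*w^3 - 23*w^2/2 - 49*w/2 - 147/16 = (w - 7/2)*(w + 1/2)*(w + 3/2)*(w + 7/2)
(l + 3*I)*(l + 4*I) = l^2 + 7*I*l - 12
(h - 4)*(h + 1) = h^2 - 3*h - 4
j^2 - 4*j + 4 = (j - 2)^2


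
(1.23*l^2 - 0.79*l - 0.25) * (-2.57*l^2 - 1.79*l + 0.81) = -3.1611*l^4 - 0.1714*l^3 + 3.0529*l^2 - 0.1924*l - 0.2025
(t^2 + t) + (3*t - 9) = t^2 + 4*t - 9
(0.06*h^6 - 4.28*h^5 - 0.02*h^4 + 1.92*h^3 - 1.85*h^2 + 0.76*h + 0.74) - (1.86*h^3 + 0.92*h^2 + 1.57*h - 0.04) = 0.06*h^6 - 4.28*h^5 - 0.02*h^4 + 0.0599999999999998*h^3 - 2.77*h^2 - 0.81*h + 0.78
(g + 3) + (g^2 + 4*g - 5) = g^2 + 5*g - 2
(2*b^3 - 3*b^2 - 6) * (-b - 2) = -2*b^4 - b^3 + 6*b^2 + 6*b + 12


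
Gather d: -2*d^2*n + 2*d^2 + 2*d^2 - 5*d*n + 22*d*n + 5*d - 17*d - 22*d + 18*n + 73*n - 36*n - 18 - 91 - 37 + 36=d^2*(4 - 2*n) + d*(17*n - 34) + 55*n - 110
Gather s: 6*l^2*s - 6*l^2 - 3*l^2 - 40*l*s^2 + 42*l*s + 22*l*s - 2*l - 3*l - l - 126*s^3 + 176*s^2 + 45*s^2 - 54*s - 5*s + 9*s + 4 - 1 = -9*l^2 - 6*l - 126*s^3 + s^2*(221 - 40*l) + s*(6*l^2 + 64*l - 50) + 3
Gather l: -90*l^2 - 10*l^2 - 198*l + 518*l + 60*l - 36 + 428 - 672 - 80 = -100*l^2 + 380*l - 360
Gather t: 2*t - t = t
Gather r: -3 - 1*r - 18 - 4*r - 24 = -5*r - 45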